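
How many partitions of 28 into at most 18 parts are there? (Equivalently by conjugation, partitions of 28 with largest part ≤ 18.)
p(28, parts ≤ 18) = 3621

Use the recurrence p(n, m) = p(n, m−1) + p(n−m, m): either the largest part is < m (count p(n, m−1)) or the largest part is exactly m (remove one copy of m, count p(n−m, m)). With p(0, ·) = 1 this gives p(28, parts ≤ 18) = 3621. (By conjugating Young diagrams, this also counts partitions of 28 into at most 18 parts.)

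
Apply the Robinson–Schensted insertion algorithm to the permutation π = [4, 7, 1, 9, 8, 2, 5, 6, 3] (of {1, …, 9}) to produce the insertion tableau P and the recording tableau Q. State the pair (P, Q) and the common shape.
P = [1, 2, 3, 6] / [4, 5, 8] / [7] / [9];  Q = [1, 2, 4, 8] / [3, 5, 7] / [6] / [9];  common shape = (4, 3, 1, 1)

Row-insert the values π_1, π_2, … into P one at a time, bumping the leftmost entry strictly greater than the inserted value down to the next row. The recording tableau Q records, in position (i, j), the step at which that cell was added to P.
  Insert 4 (step 1): P = [4];  Q = [1]
  Insert 7 (step 2): P = [4, 7];  Q = [1, 2]
  Insert 1 (step 3): P = [1, 7] / [4];  Q = [1, 2] / [3]
  Insert 9 (step 4): P = [1, 7, 9] / [4];  Q = [1, 2, 4] / [3]
  Insert 8 (step 5): P = [1, 7, 8] / [4, 9];  Q = [1, 2, 4] / [3, 5]
  Insert 2 (step 6): P = [1, 2, 8] / [4, 7] / [9];  Q = [1, 2, 4] / [3, 5] / [6]
  Insert 5 (step 7): P = [1, 2, 5] / [4, 7, 8] / [9];  Q = [1, 2, 4] / [3, 5, 7] / [6]
  Insert 6 (step 8): P = [1, 2, 5, 6] / [4, 7, 8] / [9];  Q = [1, 2, 4, 8] / [3, 5, 7] / [6]
  Insert 3 (step 9): P = [1, 2, 3, 6] / [4, 5, 8] / [7] / [9];  Q = [1, 2, 4, 8] / [3, 5, 7] / [6] / [9]
Final shape: (4, 3, 1, 1).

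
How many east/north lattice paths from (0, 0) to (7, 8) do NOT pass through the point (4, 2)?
Number of paths = 5175

Total paths from (0, 0) to (7, 8): C(15, 7) = 6435. Paths through (4, 2): (paths (0, 0) → (4, 2)) × (paths (4, 2) → (7, 8)) = C(6, 4) · C(9, 3) = 15 · 84 = 1260. Avoidance count = 6435 − 1260 = 5175.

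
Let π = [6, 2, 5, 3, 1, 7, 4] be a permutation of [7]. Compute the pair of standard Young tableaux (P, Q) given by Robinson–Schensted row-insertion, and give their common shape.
P = [1, 3, 4] / [2, 7] / [5] / [6];  Q = [1, 3, 6] / [2, 7] / [4] / [5];  common shape = (3, 2, 1, 1)

Row-insert the values π_1, π_2, … into P one at a time, bumping the leftmost entry strictly greater than the inserted value down to the next row. The recording tableau Q records, in position (i, j), the step at which that cell was added to P.
  Insert 6 (step 1): P = [6];  Q = [1]
  Insert 2 (step 2): P = [2] / [6];  Q = [1] / [2]
  Insert 5 (step 3): P = [2, 5] / [6];  Q = [1, 3] / [2]
  Insert 3 (step 4): P = [2, 3] / [5] / [6];  Q = [1, 3] / [2] / [4]
  Insert 1 (step 5): P = [1, 3] / [2] / [5] / [6];  Q = [1, 3] / [2] / [4] / [5]
  Insert 7 (step 6): P = [1, 3, 7] / [2] / [5] / [6];  Q = [1, 3, 6] / [2] / [4] / [5]
  Insert 4 (step 7): P = [1, 3, 4] / [2, 7] / [5] / [6];  Q = [1, 3, 6] / [2, 7] / [4] / [5]
Final shape: (3, 2, 1, 1).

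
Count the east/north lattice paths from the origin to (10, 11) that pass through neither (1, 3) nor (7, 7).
Number of paths = 164756

Inclusion–exclusion. Total paths: C(21, 10) = 352716. Through P₁: C(4, 1)·C(17, 9) = 97240. Through P₂: C(14, 7)·C(7, 3) = 120120. Since P₁ is strictly southwest of P₂, a monotone path through both must visit P₁ then P₂; paths through both = C(4, 1)·C(10, 6)·C(7, 3) = 29400. Avoid both = 352716 − 97240 − 120120 + 29400 = 164756.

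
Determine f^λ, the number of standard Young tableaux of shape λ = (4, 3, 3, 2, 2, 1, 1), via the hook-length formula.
# SYT of shape (4, 3, 3, 2, 2, 1, 1) = 416988

Hook-length formula: f^λ = n! / Π hook(c), product over all cells c of the Young diagram. For λ = (4, 3, 3, 2, 2, 1, 1), n = 16 boxes. Hook lengths by row (left-to-right, top-to-bottom): [10, 7, 4, 1]; [8, 5, 2]; [7, 4, 1]; [5, 2]; [4, 1]; [2]; [1]. Product of hooks = 50176000. So f^λ = 16! / 50176000 = 20922789888000 / 50176000 = 416988.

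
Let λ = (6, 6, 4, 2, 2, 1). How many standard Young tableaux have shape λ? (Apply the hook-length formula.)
# SYT of shape (6, 6, 4, 2, 2, 1) = 533306592

Hook-length formula: f^λ = n! / Π hook(c), product over all cells c of the Young diagram. For λ = (6, 6, 4, 2, 2, 1), n = 21 boxes. Hook lengths by row (left-to-right, top-to-bottom): [11, 9, 6, 5, 3, 2]; [10, 8, 5, 4, 2, 1]; [7, 5, 2, 1]; [4, 2]; [3, 1]; [1]. Product of hooks = 95800320000. So f^λ = 21! / 95800320000 = 51090942171709440000 / 95800320000 = 533306592.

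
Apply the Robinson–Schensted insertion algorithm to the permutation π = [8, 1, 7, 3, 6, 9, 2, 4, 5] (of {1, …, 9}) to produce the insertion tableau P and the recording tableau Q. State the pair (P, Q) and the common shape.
P = [1, 2, 4, 5] / [3, 6, 9] / [7] / [8];  Q = [1, 3, 5, 6] / [2, 8, 9] / [4] / [7];  common shape = (4, 3, 1, 1)

Row-insert the values π_1, π_2, … into P one at a time, bumping the leftmost entry strictly greater than the inserted value down to the next row. The recording tableau Q records, in position (i, j), the step at which that cell was added to P.
  Insert 8 (step 1): P = [8];  Q = [1]
  Insert 1 (step 2): P = [1] / [8];  Q = [1] / [2]
  Insert 7 (step 3): P = [1, 7] / [8];  Q = [1, 3] / [2]
  Insert 3 (step 4): P = [1, 3] / [7] / [8];  Q = [1, 3] / [2] / [4]
  Insert 6 (step 5): P = [1, 3, 6] / [7] / [8];  Q = [1, 3, 5] / [2] / [4]
  Insert 9 (step 6): P = [1, 3, 6, 9] / [7] / [8];  Q = [1, 3, 5, 6] / [2] / [4]
  Insert 2 (step 7): P = [1, 2, 6, 9] / [3] / [7] / [8];  Q = [1, 3, 5, 6] / [2] / [4] / [7]
  Insert 4 (step 8): P = [1, 2, 4, 9] / [3, 6] / [7] / [8];  Q = [1, 3, 5, 6] / [2, 8] / [4] / [7]
  Insert 5 (step 9): P = [1, 2, 4, 5] / [3, 6, 9] / [7] / [8];  Q = [1, 3, 5, 6] / [2, 8, 9] / [4] / [7]
Final shape: (4, 3, 1, 1).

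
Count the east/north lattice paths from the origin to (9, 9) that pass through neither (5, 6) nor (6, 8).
Number of paths = 25982

Inclusion–exclusion. Total paths: C(18, 9) = 48620. Through P₁: C(11, 5)·C(7, 4) = 16170. Through P₂: C(14, 6)·C(4, 3) = 12012. Since P₁ is strictly southwest of P₂, a monotone path through both must visit P₁ then P₂; paths through both = C(11, 5)·C(3, 1)·C(4, 3) = 5544. Avoid both = 48620 − 16170 − 12012 + 5544 = 25982.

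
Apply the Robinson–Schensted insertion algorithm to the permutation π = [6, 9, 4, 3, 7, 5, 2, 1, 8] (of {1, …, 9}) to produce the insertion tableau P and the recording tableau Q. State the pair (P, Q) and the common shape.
P = [1, 5, 8] / [2, 7] / [3, 9] / [4] / [6];  Q = [1, 2, 9] / [3, 5] / [4, 6] / [7] / [8];  common shape = (3, 2, 2, 1, 1)

Row-insert the values π_1, π_2, … into P one at a time, bumping the leftmost entry strictly greater than the inserted value down to the next row. The recording tableau Q records, in position (i, j), the step at which that cell was added to P.
  Insert 6 (step 1): P = [6];  Q = [1]
  Insert 9 (step 2): P = [6, 9];  Q = [1, 2]
  Insert 4 (step 3): P = [4, 9] / [6];  Q = [1, 2] / [3]
  Insert 3 (step 4): P = [3, 9] / [4] / [6];  Q = [1, 2] / [3] / [4]
  Insert 7 (step 5): P = [3, 7] / [4, 9] / [6];  Q = [1, 2] / [3, 5] / [4]
  Insert 5 (step 6): P = [3, 5] / [4, 7] / [6, 9];  Q = [1, 2] / [3, 5] / [4, 6]
  Insert 2 (step 7): P = [2, 5] / [3, 7] / [4, 9] / [6];  Q = [1, 2] / [3, 5] / [4, 6] / [7]
  Insert 1 (step 8): P = [1, 5] / [2, 7] / [3, 9] / [4] / [6];  Q = [1, 2] / [3, 5] / [4, 6] / [7] / [8]
  Insert 8 (step 9): P = [1, 5, 8] / [2, 7] / [3, 9] / [4] / [6];  Q = [1, 2, 9] / [3, 5] / [4, 6] / [7] / [8]
Final shape: (3, 2, 2, 1, 1).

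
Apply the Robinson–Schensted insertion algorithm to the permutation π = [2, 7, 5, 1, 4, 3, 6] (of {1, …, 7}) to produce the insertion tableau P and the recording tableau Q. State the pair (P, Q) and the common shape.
P = [1, 3, 6] / [2, 4] / [5] / [7];  Q = [1, 2, 7] / [3, 5] / [4] / [6];  common shape = (3, 2, 1, 1)

Row-insert the values π_1, π_2, … into P one at a time, bumping the leftmost entry strictly greater than the inserted value down to the next row. The recording tableau Q records, in position (i, j), the step at which that cell was added to P.
  Insert 2 (step 1): P = [2];  Q = [1]
  Insert 7 (step 2): P = [2, 7];  Q = [1, 2]
  Insert 5 (step 3): P = [2, 5] / [7];  Q = [1, 2] / [3]
  Insert 1 (step 4): P = [1, 5] / [2] / [7];  Q = [1, 2] / [3] / [4]
  Insert 4 (step 5): P = [1, 4] / [2, 5] / [7];  Q = [1, 2] / [3, 5] / [4]
  Insert 3 (step 6): P = [1, 3] / [2, 4] / [5] / [7];  Q = [1, 2] / [3, 5] / [4] / [6]
  Insert 6 (step 7): P = [1, 3, 6] / [2, 4] / [5] / [7];  Q = [1, 2, 7] / [3, 5] / [4] / [6]
Final shape: (3, 2, 1, 1).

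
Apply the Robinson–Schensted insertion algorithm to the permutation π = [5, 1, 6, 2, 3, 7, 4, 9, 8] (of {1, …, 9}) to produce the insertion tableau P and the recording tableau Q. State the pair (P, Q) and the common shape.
P = [1, 2, 3, 4, 8] / [5, 6, 7, 9];  Q = [1, 3, 5, 6, 8] / [2, 4, 7, 9];  common shape = (5, 4)

Row-insert the values π_1, π_2, … into P one at a time, bumping the leftmost entry strictly greater than the inserted value down to the next row. The recording tableau Q records, in position (i, j), the step at which that cell was added to P.
  Insert 5 (step 1): P = [5];  Q = [1]
  Insert 1 (step 2): P = [1] / [5];  Q = [1] / [2]
  Insert 6 (step 3): P = [1, 6] / [5];  Q = [1, 3] / [2]
  Insert 2 (step 4): P = [1, 2] / [5, 6];  Q = [1, 3] / [2, 4]
  Insert 3 (step 5): P = [1, 2, 3] / [5, 6];  Q = [1, 3, 5] / [2, 4]
  Insert 7 (step 6): P = [1, 2, 3, 7] / [5, 6];  Q = [1, 3, 5, 6] / [2, 4]
  Insert 4 (step 7): P = [1, 2, 3, 4] / [5, 6, 7];  Q = [1, 3, 5, 6] / [2, 4, 7]
  Insert 9 (step 8): P = [1, 2, 3, 4, 9] / [5, 6, 7];  Q = [1, 3, 5, 6, 8] / [2, 4, 7]
  Insert 8 (step 9): P = [1, 2, 3, 4, 8] / [5, 6, 7, 9];  Q = [1, 3, 5, 6, 8] / [2, 4, 7, 9]
Final shape: (5, 4).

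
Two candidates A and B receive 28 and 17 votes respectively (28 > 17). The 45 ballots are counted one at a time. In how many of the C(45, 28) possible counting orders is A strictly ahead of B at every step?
Strict-lead orderings = 269638992062

Total orderings of the 45 votes with 28 for A: C(45, 28) = 1103068603890. By the Bertrand ballot formula (Cycle Lemma / reflection principle), the number of orderings in which A is strictly ahead of B throughout is (p − q)/(p + q) · C(p + q, p) = (28 − 17)/(28 + 17) · 1103068603890 = 269638992062.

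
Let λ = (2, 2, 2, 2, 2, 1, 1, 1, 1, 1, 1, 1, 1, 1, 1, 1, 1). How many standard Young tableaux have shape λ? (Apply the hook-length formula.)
# SYT of shape (2, 2, 2, 2, 2, 1, 1, 1, 1, 1, 1, 1, 1, 1, 1, 1, 1) = 19019

Hook-length formula: f^λ = n! / Π hook(c), product over all cells c of the Young diagram. For λ = (2, 2, 2, 2, 2, 1, 1, 1, 1, 1, 1, 1, 1, 1, 1, 1, 1), n = 22 boxes. Hook lengths by row (left-to-right, top-to-bottom): [18, 5]; [17, 4]; [16, 3]; [15, 2]; [14, 1]; [12]; [11]; [10]; [9]; [8]; [7]; [6]; [5]; [4]; [3]; [2]; [1]. Product of hooks = 59098834206720000. So f^λ = 22! / 59098834206720000 = 1124000727777607680000 / 59098834206720000 = 19019.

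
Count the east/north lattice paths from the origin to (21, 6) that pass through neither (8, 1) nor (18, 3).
Number of paths = 204178

Inclusion–exclusion. Total paths: C(27, 21) = 296010. Through P₁: C(9, 8)·C(18, 13) = 77112. Through P₂: C(21, 18)·C(6, 3) = 26600. Since P₁ is strictly southwest of P₂, a monotone path through both must visit P₁ then P₂; paths through both = C(9, 8)·C(12, 10)·C(6, 3) = 11880. Avoid both = 296010 − 77112 − 26600 + 11880 = 204178.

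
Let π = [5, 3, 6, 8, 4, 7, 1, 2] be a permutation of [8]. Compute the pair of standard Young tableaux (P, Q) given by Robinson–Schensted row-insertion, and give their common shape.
P = [1, 2, 7] / [3, 4, 8] / [5, 6];  Q = [1, 3, 4] / [2, 5, 6] / [7, 8];  common shape = (3, 3, 2)

Row-insert the values π_1, π_2, … into P one at a time, bumping the leftmost entry strictly greater than the inserted value down to the next row. The recording tableau Q records, in position (i, j), the step at which that cell was added to P.
  Insert 5 (step 1): P = [5];  Q = [1]
  Insert 3 (step 2): P = [3] / [5];  Q = [1] / [2]
  Insert 6 (step 3): P = [3, 6] / [5];  Q = [1, 3] / [2]
  Insert 8 (step 4): P = [3, 6, 8] / [5];  Q = [1, 3, 4] / [2]
  Insert 4 (step 5): P = [3, 4, 8] / [5, 6];  Q = [1, 3, 4] / [2, 5]
  Insert 7 (step 6): P = [3, 4, 7] / [5, 6, 8];  Q = [1, 3, 4] / [2, 5, 6]
  Insert 1 (step 7): P = [1, 4, 7] / [3, 6, 8] / [5];  Q = [1, 3, 4] / [2, 5, 6] / [7]
  Insert 2 (step 8): P = [1, 2, 7] / [3, 4, 8] / [5, 6];  Q = [1, 3, 4] / [2, 5, 6] / [7, 8]
Final shape: (3, 3, 2).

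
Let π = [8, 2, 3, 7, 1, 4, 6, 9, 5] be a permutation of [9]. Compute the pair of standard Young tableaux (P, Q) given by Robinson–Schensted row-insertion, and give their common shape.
P = [1, 3, 4, 5, 9] / [2, 6] / [7] / [8];  Q = [1, 3, 4, 7, 8] / [2, 6] / [5] / [9];  common shape = (5, 2, 1, 1)

Row-insert the values π_1, π_2, … into P one at a time, bumping the leftmost entry strictly greater than the inserted value down to the next row. The recording tableau Q records, in position (i, j), the step at which that cell was added to P.
  Insert 8 (step 1): P = [8];  Q = [1]
  Insert 2 (step 2): P = [2] / [8];  Q = [1] / [2]
  Insert 3 (step 3): P = [2, 3] / [8];  Q = [1, 3] / [2]
  Insert 7 (step 4): P = [2, 3, 7] / [8];  Q = [1, 3, 4] / [2]
  Insert 1 (step 5): P = [1, 3, 7] / [2] / [8];  Q = [1, 3, 4] / [2] / [5]
  Insert 4 (step 6): P = [1, 3, 4] / [2, 7] / [8];  Q = [1, 3, 4] / [2, 6] / [5]
  Insert 6 (step 7): P = [1, 3, 4, 6] / [2, 7] / [8];  Q = [1, 3, 4, 7] / [2, 6] / [5]
  Insert 9 (step 8): P = [1, 3, 4, 6, 9] / [2, 7] / [8];  Q = [1, 3, 4, 7, 8] / [2, 6] / [5]
  Insert 5 (step 9): P = [1, 3, 4, 5, 9] / [2, 6] / [7] / [8];  Q = [1, 3, 4, 7, 8] / [2, 6] / [5] / [9]
Final shape: (5, 2, 1, 1).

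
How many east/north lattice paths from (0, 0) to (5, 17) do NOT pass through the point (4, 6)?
Number of paths = 23814

Total paths from (0, 0) to (5, 17): C(22, 5) = 26334. Paths through (4, 6): (paths (0, 0) → (4, 6)) × (paths (4, 6) → (5, 17)) = C(10, 4) · C(12, 1) = 210 · 12 = 2520. Avoidance count = 26334 − 2520 = 23814.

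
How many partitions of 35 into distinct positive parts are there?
q(35) = 585

A partition into distinct parts is a strictly decreasing sequence summing to n. The recurrence d(n, m) = d(n, m−1) + d(n−m, m−1) (use part m at most once) with q(n) = d(n, n) gives q(35) = 585. (Euler's theorem: # distinct-part partitions = # odd-part partitions.)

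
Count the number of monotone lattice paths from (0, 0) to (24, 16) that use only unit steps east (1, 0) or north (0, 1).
Number of paths = 62852101650

A monotone lattice path from (0, 0) to (24, 16) consists of 24 east steps and 16 north steps in some order, so it is determined by which 24 of the 40 steps are east. The count is C(40, 24) = 62852101650.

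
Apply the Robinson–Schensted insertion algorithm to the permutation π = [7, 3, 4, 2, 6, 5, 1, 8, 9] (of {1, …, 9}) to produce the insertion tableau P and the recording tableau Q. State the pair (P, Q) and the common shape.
P = [1, 4, 5, 8, 9] / [2, 6] / [3] / [7];  Q = [1, 3, 5, 8, 9] / [2, 6] / [4] / [7];  common shape = (5, 2, 1, 1)

Row-insert the values π_1, π_2, … into P one at a time, bumping the leftmost entry strictly greater than the inserted value down to the next row. The recording tableau Q records, in position (i, j), the step at which that cell was added to P.
  Insert 7 (step 1): P = [7];  Q = [1]
  Insert 3 (step 2): P = [3] / [7];  Q = [1] / [2]
  Insert 4 (step 3): P = [3, 4] / [7];  Q = [1, 3] / [2]
  Insert 2 (step 4): P = [2, 4] / [3] / [7];  Q = [1, 3] / [2] / [4]
  Insert 6 (step 5): P = [2, 4, 6] / [3] / [7];  Q = [1, 3, 5] / [2] / [4]
  Insert 5 (step 6): P = [2, 4, 5] / [3, 6] / [7];  Q = [1, 3, 5] / [2, 6] / [4]
  Insert 1 (step 7): P = [1, 4, 5] / [2, 6] / [3] / [7];  Q = [1, 3, 5] / [2, 6] / [4] / [7]
  Insert 8 (step 8): P = [1, 4, 5, 8] / [2, 6] / [3] / [7];  Q = [1, 3, 5, 8] / [2, 6] / [4] / [7]
  Insert 9 (step 9): P = [1, 4, 5, 8, 9] / [2, 6] / [3] / [7];  Q = [1, 3, 5, 8, 9] / [2, 6] / [4] / [7]
Final shape: (5, 2, 1, 1).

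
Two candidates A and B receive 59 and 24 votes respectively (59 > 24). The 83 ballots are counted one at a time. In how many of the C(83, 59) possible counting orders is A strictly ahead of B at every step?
Strict-lead orderings = 193359435248462301000

Total orderings of the 83 votes with 59 for A: C(83, 59) = 458538089303496313800. By the Bertrand ballot formula (Cycle Lemma / reflection principle), the number of orderings in which A is strictly ahead of B throughout is (p − q)/(p + q) · C(p + q, p) = (59 − 24)/(59 + 24) · 458538089303496313800 = 193359435248462301000.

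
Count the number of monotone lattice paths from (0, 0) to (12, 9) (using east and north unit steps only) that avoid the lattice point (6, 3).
Number of paths = 216314

Total paths from (0, 0) to (12, 9): C(21, 12) = 293930. Paths through (6, 3): (paths (0, 0) → (6, 3)) × (paths (6, 3) → (12, 9)) = C(9, 6) · C(12, 6) = 84 · 924 = 77616. Avoidance count = 293930 − 77616 = 216314.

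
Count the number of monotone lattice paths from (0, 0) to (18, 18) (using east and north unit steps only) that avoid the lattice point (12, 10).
Number of paths = 7133257362

Total paths from (0, 0) to (18, 18): C(36, 18) = 9075135300. Paths through (12, 10): (paths (0, 0) → (12, 10)) × (paths (12, 10) → (18, 18)) = C(22, 12) · C(14, 6) = 646646 · 3003 = 1941877938. Avoidance count = 9075135300 − 1941877938 = 7133257362.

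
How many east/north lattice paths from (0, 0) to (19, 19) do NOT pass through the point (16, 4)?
Number of paths = 35341310280

Total paths from (0, 0) to (19, 19): C(38, 19) = 35345263800. Paths through (16, 4): (paths (0, 0) → (16, 4)) × (paths (16, 4) → (19, 19)) = C(20, 16) · C(18, 3) = 4845 · 816 = 3953520. Avoidance count = 35345263800 − 3953520 = 35341310280.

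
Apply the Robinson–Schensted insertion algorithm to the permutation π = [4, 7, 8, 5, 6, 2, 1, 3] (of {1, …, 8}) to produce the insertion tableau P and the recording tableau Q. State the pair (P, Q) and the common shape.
P = [1, 3, 6] / [2, 5] / [4, 8] / [7];  Q = [1, 2, 3] / [4, 5] / [6, 8] / [7];  common shape = (3, 2, 2, 1)

Row-insert the values π_1, π_2, … into P one at a time, bumping the leftmost entry strictly greater than the inserted value down to the next row. The recording tableau Q records, in position (i, j), the step at which that cell was added to P.
  Insert 4 (step 1): P = [4];  Q = [1]
  Insert 7 (step 2): P = [4, 7];  Q = [1, 2]
  Insert 8 (step 3): P = [4, 7, 8];  Q = [1, 2, 3]
  Insert 5 (step 4): P = [4, 5, 8] / [7];  Q = [1, 2, 3] / [4]
  Insert 6 (step 5): P = [4, 5, 6] / [7, 8];  Q = [1, 2, 3] / [4, 5]
  Insert 2 (step 6): P = [2, 5, 6] / [4, 8] / [7];  Q = [1, 2, 3] / [4, 5] / [6]
  Insert 1 (step 7): P = [1, 5, 6] / [2, 8] / [4] / [7];  Q = [1, 2, 3] / [4, 5] / [6] / [7]
  Insert 3 (step 8): P = [1, 3, 6] / [2, 5] / [4, 8] / [7];  Q = [1, 2, 3] / [4, 5] / [6, 8] / [7]
Final shape: (3, 2, 2, 1).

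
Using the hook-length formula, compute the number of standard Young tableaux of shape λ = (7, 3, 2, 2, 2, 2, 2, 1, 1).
# SYT of shape (7, 3, 2, 2, 2, 2, 2, 1, 1) = 384107724

Hook-length formula: f^λ = n! / Π hook(c), product over all cells c of the Young diagram. For λ = (7, 3, 2, 2, 2, 2, 2, 1, 1), n = 22 boxes. Hook lengths by row (left-to-right, top-to-bottom): [15, 12, 6, 4, 3, 2, 1]; [10, 7, 1]; [8, 5]; [7, 4]; [6, 3]; [5, 2]; [4, 1]; [2]; [1]. Product of hooks = 2926264320000. So f^λ = 22! / 2926264320000 = 1124000727777607680000 / 2926264320000 = 384107724.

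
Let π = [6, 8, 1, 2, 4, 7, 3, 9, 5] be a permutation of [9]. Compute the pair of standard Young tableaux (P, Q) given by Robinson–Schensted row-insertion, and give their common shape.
P = [1, 2, 3, 5, 9] / [4, 7] / [6, 8];  Q = [1, 2, 5, 6, 8] / [3, 4] / [7, 9];  common shape = (5, 2, 2)

Row-insert the values π_1, π_2, … into P one at a time, bumping the leftmost entry strictly greater than the inserted value down to the next row. The recording tableau Q records, in position (i, j), the step at which that cell was added to P.
  Insert 6 (step 1): P = [6];  Q = [1]
  Insert 8 (step 2): P = [6, 8];  Q = [1, 2]
  Insert 1 (step 3): P = [1, 8] / [6];  Q = [1, 2] / [3]
  Insert 2 (step 4): P = [1, 2] / [6, 8];  Q = [1, 2] / [3, 4]
  Insert 4 (step 5): P = [1, 2, 4] / [6, 8];  Q = [1, 2, 5] / [3, 4]
  Insert 7 (step 6): P = [1, 2, 4, 7] / [6, 8];  Q = [1, 2, 5, 6] / [3, 4]
  Insert 3 (step 7): P = [1, 2, 3, 7] / [4, 8] / [6];  Q = [1, 2, 5, 6] / [3, 4] / [7]
  Insert 9 (step 8): P = [1, 2, 3, 7, 9] / [4, 8] / [6];  Q = [1, 2, 5, 6, 8] / [3, 4] / [7]
  Insert 5 (step 9): P = [1, 2, 3, 5, 9] / [4, 7] / [6, 8];  Q = [1, 2, 5, 6, 8] / [3, 4] / [7, 9]
Final shape: (5, 2, 2).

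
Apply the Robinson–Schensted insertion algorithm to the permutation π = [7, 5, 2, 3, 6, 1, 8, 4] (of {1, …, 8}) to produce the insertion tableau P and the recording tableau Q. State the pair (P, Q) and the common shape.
P = [1, 3, 4, 8] / [2, 6] / [5] / [7];  Q = [1, 4, 5, 7] / [2, 8] / [3] / [6];  common shape = (4, 2, 1, 1)

Row-insert the values π_1, π_2, … into P one at a time, bumping the leftmost entry strictly greater than the inserted value down to the next row. The recording tableau Q records, in position (i, j), the step at which that cell was added to P.
  Insert 7 (step 1): P = [7];  Q = [1]
  Insert 5 (step 2): P = [5] / [7];  Q = [1] / [2]
  Insert 2 (step 3): P = [2] / [5] / [7];  Q = [1] / [2] / [3]
  Insert 3 (step 4): P = [2, 3] / [5] / [7];  Q = [1, 4] / [2] / [3]
  Insert 6 (step 5): P = [2, 3, 6] / [5] / [7];  Q = [1, 4, 5] / [2] / [3]
  Insert 1 (step 6): P = [1, 3, 6] / [2] / [5] / [7];  Q = [1, 4, 5] / [2] / [3] / [6]
  Insert 8 (step 7): P = [1, 3, 6, 8] / [2] / [5] / [7];  Q = [1, 4, 5, 7] / [2] / [3] / [6]
  Insert 4 (step 8): P = [1, 3, 4, 8] / [2, 6] / [5] / [7];  Q = [1, 4, 5, 7] / [2, 8] / [3] / [6]
Final shape: (4, 2, 1, 1).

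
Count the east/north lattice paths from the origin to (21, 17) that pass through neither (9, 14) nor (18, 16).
Number of paths = 19773258010

Inclusion–exclusion. Total paths: C(38, 21) = 28781143380. Through P₁: C(23, 9)·C(15, 12) = 371821450. Through P₂: C(34, 18)·C(4, 3) = 8815845720. Since P₁ is strictly southwest of P₂, a monotone path through both must visit P₁ then P₂; paths through both = C(23, 9)·C(11, 9)·C(4, 3) = 179781800. Avoid both = 28781143380 − 371821450 − 8815845720 + 179781800 = 19773258010.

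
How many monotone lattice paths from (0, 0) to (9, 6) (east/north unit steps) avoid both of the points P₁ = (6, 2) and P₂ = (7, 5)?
Number of paths = 1985

Inclusion–exclusion. Total paths: C(15, 9) = 5005. Through P₁: C(8, 6)·C(7, 3) = 980. Through P₂: C(12, 7)·C(3, 2) = 2376. Since P₁ is strictly southwest of P₂, a monotone path through both must visit P₁ then P₂; paths through both = C(8, 6)·C(4, 1)·C(3, 2) = 336. Avoid both = 5005 − 980 − 2376 + 336 = 1985.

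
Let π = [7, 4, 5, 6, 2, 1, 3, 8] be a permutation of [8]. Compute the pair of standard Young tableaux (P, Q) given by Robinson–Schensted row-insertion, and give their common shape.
P = [1, 3, 6, 8] / [2, 5] / [4] / [7];  Q = [1, 3, 4, 8] / [2, 7] / [5] / [6];  common shape = (4, 2, 1, 1)

Row-insert the values π_1, π_2, … into P one at a time, bumping the leftmost entry strictly greater than the inserted value down to the next row. The recording tableau Q records, in position (i, j), the step at which that cell was added to P.
  Insert 7 (step 1): P = [7];  Q = [1]
  Insert 4 (step 2): P = [4] / [7];  Q = [1] / [2]
  Insert 5 (step 3): P = [4, 5] / [7];  Q = [1, 3] / [2]
  Insert 6 (step 4): P = [4, 5, 6] / [7];  Q = [1, 3, 4] / [2]
  Insert 2 (step 5): P = [2, 5, 6] / [4] / [7];  Q = [1, 3, 4] / [2] / [5]
  Insert 1 (step 6): P = [1, 5, 6] / [2] / [4] / [7];  Q = [1, 3, 4] / [2] / [5] / [6]
  Insert 3 (step 7): P = [1, 3, 6] / [2, 5] / [4] / [7];  Q = [1, 3, 4] / [2, 7] / [5] / [6]
  Insert 8 (step 8): P = [1, 3, 6, 8] / [2, 5] / [4] / [7];  Q = [1, 3, 4, 8] / [2, 7] / [5] / [6]
Final shape: (4, 2, 1, 1).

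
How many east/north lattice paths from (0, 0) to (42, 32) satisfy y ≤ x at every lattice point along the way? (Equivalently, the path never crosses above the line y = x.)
Number of paths = 228888897836465565006

By the reflection principle (André's argument), the number of monotone paths to (42, 32) with n ≤ m that never go above y = x is C(74, 42) − C(74, 43) = 894747509724365390478 − 665858611887899825472 = 228888897836465565006.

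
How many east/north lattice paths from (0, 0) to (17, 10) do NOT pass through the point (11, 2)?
Number of paths = 8202051

Total paths from (0, 0) to (17, 10): C(27, 17) = 8436285. Paths through (11, 2): (paths (0, 0) → (11, 2)) × (paths (11, 2) → (17, 10)) = C(13, 11) · C(14, 6) = 78 · 3003 = 234234. Avoidance count = 8436285 − 234234 = 8202051.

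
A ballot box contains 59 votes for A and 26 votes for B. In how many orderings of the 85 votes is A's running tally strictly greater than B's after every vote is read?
Strict-lead orderings = 1955488590075833510544

Total orderings of the 85 votes with 59 for A: C(85, 59) = 5036864550195328739280. By the Bertrand ballot formula (Cycle Lemma / reflection principle), the number of orderings in which A is strictly ahead of B throughout is (p − q)/(p + q) · C(p + q, p) = (59 − 26)/(59 + 26) · 5036864550195328739280 = 1955488590075833510544.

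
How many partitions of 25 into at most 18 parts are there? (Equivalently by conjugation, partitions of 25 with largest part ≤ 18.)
p(25, parts ≤ 18) = 1928

Use the recurrence p(n, m) = p(n, m−1) + p(n−m, m): either the largest part is < m (count p(n, m−1)) or the largest part is exactly m (remove one copy of m, count p(n−m, m)). With p(0, ·) = 1 this gives p(25, parts ≤ 18) = 1928. (By conjugating Young diagrams, this also counts partitions of 25 into at most 18 parts.)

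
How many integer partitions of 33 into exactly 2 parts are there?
p(33, 2 parts) = 16

Partitions of n into exactly k parts are in bijection with partitions of n − k into at most k parts (subtract 1 from each part). So p(33, exactly 2) = p(31, parts ≤ 2). Computing via the recurrence p(m, j) = p(m, j−1) + p(m−j, j) gives 16.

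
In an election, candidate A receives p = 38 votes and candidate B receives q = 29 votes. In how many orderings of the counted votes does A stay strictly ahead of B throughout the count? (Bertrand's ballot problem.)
Strict-lead orderings = 1059393756123022320

Total orderings of the 67 votes with 38 for A: C(67, 38) = 7886597962249166160. By the Bertrand ballot formula (Cycle Lemma / reflection principle), the number of orderings in which A is strictly ahead of B throughout is (p − q)/(p + q) · C(p + q, p) = (38 − 29)/(38 + 29) · 7886597962249166160 = 1059393756123022320.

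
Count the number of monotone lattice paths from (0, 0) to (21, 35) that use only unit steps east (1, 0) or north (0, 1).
Number of paths = 1346766106565880

A monotone lattice path from (0, 0) to (21, 35) consists of 21 east steps and 35 north steps in some order, so it is determined by which 21 of the 56 steps are east. The count is C(56, 21) = 1346766106565880.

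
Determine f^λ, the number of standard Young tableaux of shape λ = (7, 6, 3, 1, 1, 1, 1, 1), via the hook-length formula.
# SYT of shape (7, 6, 3, 1, 1, 1, 1, 1) = 261891630

Hook-length formula: f^λ = n! / Π hook(c), product over all cells c of the Young diagram. For λ = (7, 6, 3, 1, 1, 1, 1, 1), n = 21 boxes. Hook lengths by row (left-to-right, top-to-bottom): [14, 8, 7, 5, 4, 3, 1]; [12, 6, 5, 3, 2, 1]; [8, 2, 1]; [5]; [4]; [3]; [2]; [1]. Product of hooks = 195084288000. So f^λ = 21! / 195084288000 = 51090942171709440000 / 195084288000 = 261891630.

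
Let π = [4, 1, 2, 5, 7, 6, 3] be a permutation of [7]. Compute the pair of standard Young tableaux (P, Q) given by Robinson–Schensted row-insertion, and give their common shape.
P = [1, 2, 3, 6] / [4, 5] / [7];  Q = [1, 3, 4, 5] / [2, 6] / [7];  common shape = (4, 2, 1)

Row-insert the values π_1, π_2, … into P one at a time, bumping the leftmost entry strictly greater than the inserted value down to the next row. The recording tableau Q records, in position (i, j), the step at which that cell was added to P.
  Insert 4 (step 1): P = [4];  Q = [1]
  Insert 1 (step 2): P = [1] / [4];  Q = [1] / [2]
  Insert 2 (step 3): P = [1, 2] / [4];  Q = [1, 3] / [2]
  Insert 5 (step 4): P = [1, 2, 5] / [4];  Q = [1, 3, 4] / [2]
  Insert 7 (step 5): P = [1, 2, 5, 7] / [4];  Q = [1, 3, 4, 5] / [2]
  Insert 6 (step 6): P = [1, 2, 5, 6] / [4, 7];  Q = [1, 3, 4, 5] / [2, 6]
  Insert 3 (step 7): P = [1, 2, 3, 6] / [4, 5] / [7];  Q = [1, 3, 4, 5] / [2, 6] / [7]
Final shape: (4, 2, 1).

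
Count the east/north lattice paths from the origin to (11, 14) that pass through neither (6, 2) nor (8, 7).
Number of paths = 3582496

Inclusion–exclusion. Total paths: C(25, 11) = 4457400. Through P₁: C(8, 6)·C(17, 5) = 173264. Through P₂: C(15, 8)·C(10, 3) = 772200. Since P₁ is strictly southwest of P₂, a monotone path through both must visit P₁ then P₂; paths through both = C(8, 6)·C(7, 2)·C(10, 3) = 70560. Avoid both = 4457400 − 173264 − 772200 + 70560 = 3582496.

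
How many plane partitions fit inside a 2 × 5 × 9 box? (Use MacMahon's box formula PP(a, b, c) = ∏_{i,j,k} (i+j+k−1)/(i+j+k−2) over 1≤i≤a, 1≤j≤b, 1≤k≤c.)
PP(2, 5, 9) = 1002001

Evaluate the triple product over i = 1..2, j = 1..5, k = 1..9. The factors are (2/1) · (3/2) · (4/3) · (5/4) · (6/5) · (7/6) · (8/7) · (9/8) · … (90 factors total). The numerators and denominators telescope so the product is an integer; carrying out the multiplication exactly gives PP(2, 5, 9) = 1002001.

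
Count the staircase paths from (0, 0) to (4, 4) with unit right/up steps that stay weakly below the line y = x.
C_4 = 14

These NE paths below the diagonal are counted by the Catalan number C_n = (1/(n + 1)) · C(2n, n). For n = 4: C_4 = (1/5) · C(8, 4) = 70/5 = 14.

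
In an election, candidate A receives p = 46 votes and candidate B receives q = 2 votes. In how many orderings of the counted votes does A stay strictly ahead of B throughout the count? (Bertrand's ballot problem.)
Strict-lead orderings = 1034

Total orderings of the 48 votes with 46 for A: C(48, 46) = 1128. By the Bertrand ballot formula (Cycle Lemma / reflection principle), the number of orderings in which A is strictly ahead of B throughout is (p − q)/(p + q) · C(p + q, p) = (46 − 2)/(46 + 2) · 1128 = 1034.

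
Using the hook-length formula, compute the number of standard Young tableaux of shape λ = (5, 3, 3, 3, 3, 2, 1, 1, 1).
# SYT of shape (5, 3, 3, 3, 3, 2, 1, 1, 1) = 525275520

Hook-length formula: f^λ = n! / Π hook(c), product over all cells c of the Young diagram. For λ = (5, 3, 3, 3, 3, 2, 1, 1, 1), n = 22 boxes. Hook lengths by row (left-to-right, top-to-bottom): [13, 9, 7, 2, 1]; [10, 6, 4]; [9, 5, 3]; [8, 4, 2]; [7, 3, 1]; [5, 1]; [3]; [2]; [1]. Product of hooks = 2139830784000. So f^λ = 22! / 2139830784000 = 1124000727777607680000 / 2139830784000 = 525275520.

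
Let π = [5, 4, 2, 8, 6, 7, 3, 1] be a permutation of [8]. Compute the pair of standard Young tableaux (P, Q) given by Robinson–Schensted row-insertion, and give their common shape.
P = [1, 3, 7] / [2, 6] / [4, 8] / [5];  Q = [1, 4, 6] / [2, 5] / [3, 7] / [8];  common shape = (3, 2, 2, 1)

Row-insert the values π_1, π_2, … into P one at a time, bumping the leftmost entry strictly greater than the inserted value down to the next row. The recording tableau Q records, in position (i, j), the step at which that cell was added to P.
  Insert 5 (step 1): P = [5];  Q = [1]
  Insert 4 (step 2): P = [4] / [5];  Q = [1] / [2]
  Insert 2 (step 3): P = [2] / [4] / [5];  Q = [1] / [2] / [3]
  Insert 8 (step 4): P = [2, 8] / [4] / [5];  Q = [1, 4] / [2] / [3]
  Insert 6 (step 5): P = [2, 6] / [4, 8] / [5];  Q = [1, 4] / [2, 5] / [3]
  Insert 7 (step 6): P = [2, 6, 7] / [4, 8] / [5];  Q = [1, 4, 6] / [2, 5] / [3]
  Insert 3 (step 7): P = [2, 3, 7] / [4, 6] / [5, 8];  Q = [1, 4, 6] / [2, 5] / [3, 7]
  Insert 1 (step 8): P = [1, 3, 7] / [2, 6] / [4, 8] / [5];  Q = [1, 4, 6] / [2, 5] / [3, 7] / [8]
Final shape: (3, 2, 2, 1).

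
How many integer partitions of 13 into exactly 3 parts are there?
p(13, 3 parts) = 14

Partitions of n into exactly k parts ↔ partitions of n − k into at most k parts (subtract 1 from each part). For n = 13, k = 3, the partitions are: 11+1+1, 10+2+1, 9+3+1, 9+2+2, 8+4+1, 8+3+2, 7+5+1, 7+4+2, 7+3+3, 6+6+1, 6+5+2, 6+4+3, 5+5+3, 5+4+4. Count = 14.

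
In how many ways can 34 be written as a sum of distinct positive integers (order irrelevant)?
q(34) = 512

A partition into distinct parts is a strictly decreasing sequence summing to n. The recurrence d(n, m) = d(n, m−1) + d(n−m, m−1) (use part m at most once) with q(n) = d(n, n) gives q(34) = 512. (Euler's theorem: # distinct-part partitions = # odd-part partitions.)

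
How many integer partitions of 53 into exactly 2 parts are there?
p(53, 2 parts) = 26

Partitions of n into exactly k parts are in bijection with partitions of n − k into at most k parts (subtract 1 from each part). So p(53, exactly 2) = p(51, parts ≤ 2). Computing via the recurrence p(m, j) = p(m, j−1) + p(m−j, j) gives 26.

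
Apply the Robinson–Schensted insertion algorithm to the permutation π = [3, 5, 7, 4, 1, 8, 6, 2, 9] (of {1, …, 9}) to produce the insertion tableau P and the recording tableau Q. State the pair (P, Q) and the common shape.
P = [1, 2, 6, 8, 9] / [3, 4] / [5, 7];  Q = [1, 2, 3, 6, 9] / [4, 7] / [5, 8];  common shape = (5, 2, 2)

Row-insert the values π_1, π_2, … into P one at a time, bumping the leftmost entry strictly greater than the inserted value down to the next row. The recording tableau Q records, in position (i, j), the step at which that cell was added to P.
  Insert 3 (step 1): P = [3];  Q = [1]
  Insert 5 (step 2): P = [3, 5];  Q = [1, 2]
  Insert 7 (step 3): P = [3, 5, 7];  Q = [1, 2, 3]
  Insert 4 (step 4): P = [3, 4, 7] / [5];  Q = [1, 2, 3] / [4]
  Insert 1 (step 5): P = [1, 4, 7] / [3] / [5];  Q = [1, 2, 3] / [4] / [5]
  Insert 8 (step 6): P = [1, 4, 7, 8] / [3] / [5];  Q = [1, 2, 3, 6] / [4] / [5]
  Insert 6 (step 7): P = [1, 4, 6, 8] / [3, 7] / [5];  Q = [1, 2, 3, 6] / [4, 7] / [5]
  Insert 2 (step 8): P = [1, 2, 6, 8] / [3, 4] / [5, 7];  Q = [1, 2, 3, 6] / [4, 7] / [5, 8]
  Insert 9 (step 9): P = [1, 2, 6, 8, 9] / [3, 4] / [5, 7];  Q = [1, 2, 3, 6, 9] / [4, 7] / [5, 8]
Final shape: (5, 2, 2).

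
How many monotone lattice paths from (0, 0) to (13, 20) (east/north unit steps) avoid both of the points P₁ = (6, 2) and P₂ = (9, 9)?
Number of paths = 497926940

Inclusion–exclusion. Total paths: C(33, 13) = 573166440. Through P₁: C(8, 6)·C(25, 7) = 13459600. Through P₂: C(18, 9)·C(15, 4) = 66366300. Since P₁ is strictly southwest of P₂, a monotone path through both must visit P₁ then P₂; paths through both = C(8, 6)·C(10, 3)·C(15, 4) = 4586400. Avoid both = 573166440 − 13459600 − 66366300 + 4586400 = 497926940.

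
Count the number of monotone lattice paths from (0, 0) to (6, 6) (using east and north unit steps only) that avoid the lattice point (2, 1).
Number of paths = 546

Total paths from (0, 0) to (6, 6): C(12, 6) = 924. Paths through (2, 1): (paths (0, 0) → (2, 1)) × (paths (2, 1) → (6, 6)) = C(3, 2) · C(9, 4) = 3 · 126 = 378. Avoidance count = 924 − 378 = 546.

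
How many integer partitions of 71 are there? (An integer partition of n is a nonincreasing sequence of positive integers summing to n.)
p(71) = 4697205

Compute p(n) via the recurrence p(n, m) = p(n, m−1) + p(n−m, m), where p(n, m) counts partitions of n with all parts ≤ m and p(n) = p(n, n). The base cases are p(0, m) = 1 and p(n, 0) = 0 for n > 0. Filling the table yields p(71) = 4697205. (Euler's pentagonal recurrence is an alternative.)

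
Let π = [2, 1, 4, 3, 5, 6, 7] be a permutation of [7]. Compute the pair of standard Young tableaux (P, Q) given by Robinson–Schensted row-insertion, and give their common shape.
P = [1, 3, 5, 6, 7] / [2, 4];  Q = [1, 3, 5, 6, 7] / [2, 4];  common shape = (5, 2)

Row-insert the values π_1, π_2, … into P one at a time, bumping the leftmost entry strictly greater than the inserted value down to the next row. The recording tableau Q records, in position (i, j), the step at which that cell was added to P.
  Insert 2 (step 1): P = [2];  Q = [1]
  Insert 1 (step 2): P = [1] / [2];  Q = [1] / [2]
  Insert 4 (step 3): P = [1, 4] / [2];  Q = [1, 3] / [2]
  Insert 3 (step 4): P = [1, 3] / [2, 4];  Q = [1, 3] / [2, 4]
  Insert 5 (step 5): P = [1, 3, 5] / [2, 4];  Q = [1, 3, 5] / [2, 4]
  Insert 6 (step 6): P = [1, 3, 5, 6] / [2, 4];  Q = [1, 3, 5, 6] / [2, 4]
  Insert 7 (step 7): P = [1, 3, 5, 6, 7] / [2, 4];  Q = [1, 3, 5, 6, 7] / [2, 4]
Final shape: (5, 2).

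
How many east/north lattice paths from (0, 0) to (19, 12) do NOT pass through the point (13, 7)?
Number of paths = 105306285

Total paths from (0, 0) to (19, 12): C(31, 19) = 141120525. Paths through (13, 7): (paths (0, 0) → (13, 7)) × (paths (13, 7) → (19, 12)) = C(20, 13) · C(11, 6) = 77520 · 462 = 35814240. Avoidance count = 141120525 − 35814240 = 105306285.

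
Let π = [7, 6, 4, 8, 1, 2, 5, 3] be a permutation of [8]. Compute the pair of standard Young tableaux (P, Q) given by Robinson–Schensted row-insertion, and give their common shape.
P = [1, 2, 3] / [4, 5] / [6, 8] / [7];  Q = [1, 4, 7] / [2, 6] / [3, 8] / [5];  common shape = (3, 2, 2, 1)

Row-insert the values π_1, π_2, … into P one at a time, bumping the leftmost entry strictly greater than the inserted value down to the next row. The recording tableau Q records, in position (i, j), the step at which that cell was added to P.
  Insert 7 (step 1): P = [7];  Q = [1]
  Insert 6 (step 2): P = [6] / [7];  Q = [1] / [2]
  Insert 4 (step 3): P = [4] / [6] / [7];  Q = [1] / [2] / [3]
  Insert 8 (step 4): P = [4, 8] / [6] / [7];  Q = [1, 4] / [2] / [3]
  Insert 1 (step 5): P = [1, 8] / [4] / [6] / [7];  Q = [1, 4] / [2] / [3] / [5]
  Insert 2 (step 6): P = [1, 2] / [4, 8] / [6] / [7];  Q = [1, 4] / [2, 6] / [3] / [5]
  Insert 5 (step 7): P = [1, 2, 5] / [4, 8] / [6] / [7];  Q = [1, 4, 7] / [2, 6] / [3] / [5]
  Insert 3 (step 8): P = [1, 2, 3] / [4, 5] / [6, 8] / [7];  Q = [1, 4, 7] / [2, 6] / [3, 8] / [5]
Final shape: (3, 2, 2, 1).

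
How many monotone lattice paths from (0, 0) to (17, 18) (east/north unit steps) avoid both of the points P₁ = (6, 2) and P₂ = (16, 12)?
Number of paths = 3995766481

Inclusion–exclusion. Total paths: C(35, 17) = 4537567650. Through P₁: C(8, 6)·C(27, 11) = 365061060. Through P₂: C(28, 16)·C(7, 1) = 212952285. Since P₁ is strictly southwest of P₂, a monotone path through both must visit P₁ then P₂; paths through both = C(8, 6)·C(20, 10)·C(7, 1) = 36212176. Avoid both = 4537567650 − 365061060 − 212952285 + 36212176 = 3995766481.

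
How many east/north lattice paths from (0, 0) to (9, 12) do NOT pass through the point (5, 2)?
Number of paths = 272909

Total paths from (0, 0) to (9, 12): C(21, 9) = 293930. Paths through (5, 2): (paths (0, 0) → (5, 2)) × (paths (5, 2) → (9, 12)) = C(7, 5) · C(14, 4) = 21 · 1001 = 21021. Avoidance count = 293930 − 21021 = 272909.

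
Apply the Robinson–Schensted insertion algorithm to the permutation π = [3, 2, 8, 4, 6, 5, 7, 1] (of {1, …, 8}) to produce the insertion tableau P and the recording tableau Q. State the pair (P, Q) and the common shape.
P = [1, 4, 5, 7] / [2, 6] / [3] / [8];  Q = [1, 3, 5, 7] / [2, 4] / [6] / [8];  common shape = (4, 2, 1, 1)

Row-insert the values π_1, π_2, … into P one at a time, bumping the leftmost entry strictly greater than the inserted value down to the next row. The recording tableau Q records, in position (i, j), the step at which that cell was added to P.
  Insert 3 (step 1): P = [3];  Q = [1]
  Insert 2 (step 2): P = [2] / [3];  Q = [1] / [2]
  Insert 8 (step 3): P = [2, 8] / [3];  Q = [1, 3] / [2]
  Insert 4 (step 4): P = [2, 4] / [3, 8];  Q = [1, 3] / [2, 4]
  Insert 6 (step 5): P = [2, 4, 6] / [3, 8];  Q = [1, 3, 5] / [2, 4]
  Insert 5 (step 6): P = [2, 4, 5] / [3, 6] / [8];  Q = [1, 3, 5] / [2, 4] / [6]
  Insert 7 (step 7): P = [2, 4, 5, 7] / [3, 6] / [8];  Q = [1, 3, 5, 7] / [2, 4] / [6]
  Insert 1 (step 8): P = [1, 4, 5, 7] / [2, 6] / [3] / [8];  Q = [1, 3, 5, 7] / [2, 4] / [6] / [8]
Final shape: (4, 2, 1, 1).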